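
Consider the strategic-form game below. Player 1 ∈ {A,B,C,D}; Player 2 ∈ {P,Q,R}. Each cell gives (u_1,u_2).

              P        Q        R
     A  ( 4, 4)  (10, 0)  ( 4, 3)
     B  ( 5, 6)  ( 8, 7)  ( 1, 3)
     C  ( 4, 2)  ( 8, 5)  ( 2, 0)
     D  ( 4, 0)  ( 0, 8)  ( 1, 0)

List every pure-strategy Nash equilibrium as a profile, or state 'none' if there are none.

(A,P): not NE [P1→B gives 5>4]
(A,Q): not NE [P2→P gives 4>0]
(A,R): not NE [P2→P gives 4>3]
(B,P): not NE [P2→Q gives 7>6]
(B,Q): not NE [P1→A gives 10>8]
(B,R): not NE [P1→A gives 4>1; P2→Q gives 7>3]
(C,P): not NE [P1→B gives 5>4; P2→Q gives 5>2]
(C,Q): not NE [P1→A gives 10>8]
(C,R): not NE [P1→A gives 4>2; P2→Q gives 5>0]
(D,P): not NE [P1→B gives 5>4; P2→Q gives 8>0]
(D,Q): not NE [P1→A gives 10>0]
(D,R): not NE [P1→A gives 4>1; P2→Q gives 8>0]

No pure NE.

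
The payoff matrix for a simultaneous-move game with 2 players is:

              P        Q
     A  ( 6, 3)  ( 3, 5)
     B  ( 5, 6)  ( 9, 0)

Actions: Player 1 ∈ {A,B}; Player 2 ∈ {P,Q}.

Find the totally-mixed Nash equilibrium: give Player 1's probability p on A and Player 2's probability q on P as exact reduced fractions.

P1 indiff ⇒ q·6+(1-q)·3 = q·5+(1-q)·9 ⇒ q(1) = (1-q)(6) ⇒ q = 6/7
P2 indiff ⇒ p·3+(1-p)·6 = p·5+(1-p)·0 ⇒ p(-2) = (1-p)(-6) ⇒ p = 3/4

(p,q) = (3/4, 6/7)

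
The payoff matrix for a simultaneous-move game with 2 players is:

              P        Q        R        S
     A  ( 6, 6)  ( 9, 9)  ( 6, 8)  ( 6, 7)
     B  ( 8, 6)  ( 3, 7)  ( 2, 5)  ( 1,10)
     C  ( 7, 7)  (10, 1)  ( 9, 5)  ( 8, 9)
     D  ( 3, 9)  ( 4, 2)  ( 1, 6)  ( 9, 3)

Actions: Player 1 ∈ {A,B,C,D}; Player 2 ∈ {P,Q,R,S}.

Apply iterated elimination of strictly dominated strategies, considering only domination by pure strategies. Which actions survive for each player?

Survivors P1:{B,C,D} P2:{P,S}

P1 drop A (C beats it: P:7>6 Q:10>9 R:9>6 S:8>6)
P2 drop Q (S beats it: B:10>7 C:9>1 D:3>2)
P2 drop R (P beats it: B:6>5 C:7>5 D:9>6)
P1→{B,C,D} P2→{P,S}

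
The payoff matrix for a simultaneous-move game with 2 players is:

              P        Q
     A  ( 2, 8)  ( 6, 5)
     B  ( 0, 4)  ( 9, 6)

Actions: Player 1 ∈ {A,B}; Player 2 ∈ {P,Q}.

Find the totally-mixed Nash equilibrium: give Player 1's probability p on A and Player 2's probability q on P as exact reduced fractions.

(p,q) = (2/5, 3/5)

P1 indiff ⇒ q·2+(1-q)·6 = q·0+(1-q)·9 ⇒ q(2) = (1-q)(3) ⇒ q = 3/5
P2 indiff ⇒ p·8+(1-p)·4 = p·5+(1-p)·6 ⇒ p(3) = (1-p)(2) ⇒ p = 2/5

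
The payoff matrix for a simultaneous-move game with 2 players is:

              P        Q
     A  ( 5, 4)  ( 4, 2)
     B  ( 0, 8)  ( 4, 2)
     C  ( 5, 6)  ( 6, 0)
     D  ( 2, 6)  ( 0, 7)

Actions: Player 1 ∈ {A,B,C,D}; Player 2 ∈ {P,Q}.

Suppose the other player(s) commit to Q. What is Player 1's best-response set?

argmax u_1 = {C}

u_1(A vs Q) = 4
u_1(B vs Q) = 4
u_1(C vs Q) = 6
u_1(D vs Q) = 0
max payoff 6 at {C}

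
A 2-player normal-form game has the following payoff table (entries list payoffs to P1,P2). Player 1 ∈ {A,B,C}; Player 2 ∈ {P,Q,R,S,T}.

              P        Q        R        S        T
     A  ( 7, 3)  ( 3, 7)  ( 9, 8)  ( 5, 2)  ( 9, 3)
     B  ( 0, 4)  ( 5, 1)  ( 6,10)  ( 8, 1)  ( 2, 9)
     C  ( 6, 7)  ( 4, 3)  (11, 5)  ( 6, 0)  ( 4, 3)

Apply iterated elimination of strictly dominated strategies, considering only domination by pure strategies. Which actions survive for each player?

Survivors P1:{A,C} P2:{P,R}

P2 drop Q (R beats it: A:8>7 B:10>1 C:5>3)
P2 drop S (P beats it: A:3>2 B:4>1 C:7>0)
P1 drop B (A beats it: P:7>0 R:9>6 T:9>2)
P2 drop T (R beats it: A:8>3 C:5>3)
P1→{A,C} P2→{P,R}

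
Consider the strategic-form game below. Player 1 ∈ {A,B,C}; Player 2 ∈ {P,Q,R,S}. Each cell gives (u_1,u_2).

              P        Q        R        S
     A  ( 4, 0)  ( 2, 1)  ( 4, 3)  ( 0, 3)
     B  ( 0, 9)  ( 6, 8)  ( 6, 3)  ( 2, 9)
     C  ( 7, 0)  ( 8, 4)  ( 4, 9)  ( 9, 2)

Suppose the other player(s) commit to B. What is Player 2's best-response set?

u_2(P vs B) = 9
u_2(Q vs B) = 8
u_2(R vs B) = 3
u_2(S vs B) = 9
max payoff 9 at {P,S}

BR_2 = {P,S}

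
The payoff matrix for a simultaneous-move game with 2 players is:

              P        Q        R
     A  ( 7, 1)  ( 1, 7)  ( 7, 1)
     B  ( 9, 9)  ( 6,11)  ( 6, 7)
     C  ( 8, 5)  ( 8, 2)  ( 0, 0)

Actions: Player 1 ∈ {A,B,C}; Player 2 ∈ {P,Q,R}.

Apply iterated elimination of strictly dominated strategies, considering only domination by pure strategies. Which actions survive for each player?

Survivors P1:{B,C} P2:{P,Q}

P2 drop R (Q beats it: A:7>1 B:11>7 C:2>0)
P1 drop A (B beats it: P:9>7 Q:6>1)
P1→{B,C} P2→{P,Q}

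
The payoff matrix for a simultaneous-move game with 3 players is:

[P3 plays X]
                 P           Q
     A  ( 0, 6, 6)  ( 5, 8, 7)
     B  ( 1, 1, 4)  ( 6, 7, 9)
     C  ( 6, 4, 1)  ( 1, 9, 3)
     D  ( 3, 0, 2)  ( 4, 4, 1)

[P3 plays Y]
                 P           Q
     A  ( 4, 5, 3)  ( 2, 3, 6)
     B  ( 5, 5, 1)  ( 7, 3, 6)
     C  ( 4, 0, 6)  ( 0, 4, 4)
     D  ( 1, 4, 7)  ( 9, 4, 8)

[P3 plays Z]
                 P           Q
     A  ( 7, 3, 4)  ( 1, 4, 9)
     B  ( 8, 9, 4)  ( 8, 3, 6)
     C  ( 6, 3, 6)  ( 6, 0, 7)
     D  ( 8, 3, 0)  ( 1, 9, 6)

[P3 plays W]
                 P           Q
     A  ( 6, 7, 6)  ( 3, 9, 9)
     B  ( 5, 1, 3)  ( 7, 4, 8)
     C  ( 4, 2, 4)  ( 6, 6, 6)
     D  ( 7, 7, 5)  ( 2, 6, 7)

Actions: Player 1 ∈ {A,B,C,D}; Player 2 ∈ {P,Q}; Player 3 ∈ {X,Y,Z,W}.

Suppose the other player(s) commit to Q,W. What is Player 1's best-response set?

u_1(A vs Q,W) = 3
u_1(B vs Q,W) = 7
u_1(C vs Q,W) = 6
u_1(D vs Q,W) = 2
max payoff 7 at {B}

argmax u_1 = {B}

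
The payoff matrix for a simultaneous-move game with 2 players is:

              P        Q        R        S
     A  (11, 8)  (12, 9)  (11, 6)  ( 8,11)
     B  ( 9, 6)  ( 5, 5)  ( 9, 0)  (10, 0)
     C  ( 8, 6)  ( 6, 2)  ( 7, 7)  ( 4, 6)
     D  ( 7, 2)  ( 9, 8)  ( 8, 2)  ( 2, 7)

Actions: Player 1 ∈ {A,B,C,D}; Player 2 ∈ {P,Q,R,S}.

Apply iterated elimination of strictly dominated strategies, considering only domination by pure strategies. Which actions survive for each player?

P1 drop C (A beats it: P:11>8 Q:12>6 R:11>7 S:8>4)
P1 drop D (A beats it: P:11>7 Q:12>9 R:11>8 S:8>2)
P2 drop R (P beats it: A:8>6 B:6>0)
P1→{A,B} P2→{P,Q,S}

Remaining: P1:{A,B} P2:{P,Q,S}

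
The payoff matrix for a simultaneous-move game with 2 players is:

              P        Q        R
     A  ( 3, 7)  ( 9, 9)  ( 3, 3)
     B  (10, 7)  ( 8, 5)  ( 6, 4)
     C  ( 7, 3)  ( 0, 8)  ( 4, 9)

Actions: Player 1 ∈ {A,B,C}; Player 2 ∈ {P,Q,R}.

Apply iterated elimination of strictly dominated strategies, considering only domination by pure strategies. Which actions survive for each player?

P1 drop C (B beats it: P:10>7 Q:8>0 R:6>4)
P2 drop R (P beats it: A:7>3 B:7>4)
P1→{A,B} P2→{P,Q}

Remaining: P1:{A,B} P2:{P,Q}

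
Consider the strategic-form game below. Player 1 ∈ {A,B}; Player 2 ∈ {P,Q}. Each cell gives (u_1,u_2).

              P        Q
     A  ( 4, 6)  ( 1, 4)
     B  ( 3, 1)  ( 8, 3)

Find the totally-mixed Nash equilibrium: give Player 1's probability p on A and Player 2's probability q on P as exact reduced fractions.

(p,q) = (1/2, 7/8)

P1 indiff ⇒ q·4+(1-q)·1 = q·3+(1-q)·8 ⇒ q(1) = (1-q)(7) ⇒ q = 7/8
P2 indiff ⇒ p·6+(1-p)·1 = p·4+(1-p)·3 ⇒ p(2) = (1-p)(2) ⇒ p = 1/2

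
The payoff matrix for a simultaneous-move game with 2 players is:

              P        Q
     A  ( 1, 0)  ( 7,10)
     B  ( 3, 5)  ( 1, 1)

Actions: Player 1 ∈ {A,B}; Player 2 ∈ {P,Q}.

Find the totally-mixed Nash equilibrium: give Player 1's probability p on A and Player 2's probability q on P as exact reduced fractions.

P1 mixes 2/7 on A; P2 mixes 3/4 on P

P1 indiff ⇒ q·1+(1-q)·7 = q·3+(1-q)·1 ⇒ q(-2) = (1-q)(-6) ⇒ q = 3/4
P2 indiff ⇒ p·0+(1-p)·5 = p·10+(1-p)·1 ⇒ p(-10) = (1-p)(-4) ⇒ p = 2/7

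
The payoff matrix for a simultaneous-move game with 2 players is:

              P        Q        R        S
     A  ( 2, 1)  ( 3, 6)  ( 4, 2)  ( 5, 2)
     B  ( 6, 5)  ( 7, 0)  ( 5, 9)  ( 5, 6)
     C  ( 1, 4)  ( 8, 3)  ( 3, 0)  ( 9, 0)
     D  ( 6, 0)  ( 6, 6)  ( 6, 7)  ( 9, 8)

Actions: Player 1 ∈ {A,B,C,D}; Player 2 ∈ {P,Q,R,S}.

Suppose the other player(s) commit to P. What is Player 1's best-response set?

u_1(A vs P) = 2
u_1(B vs P) = 6
u_1(C vs P) = 1
u_1(D vs P) = 6
max payoff 6 at {B,D}

P1 best: {B,D}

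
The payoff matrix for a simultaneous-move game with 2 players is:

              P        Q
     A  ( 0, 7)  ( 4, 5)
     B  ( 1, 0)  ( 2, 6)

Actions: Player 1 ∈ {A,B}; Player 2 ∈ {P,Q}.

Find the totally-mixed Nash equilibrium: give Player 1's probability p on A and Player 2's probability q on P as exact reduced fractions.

P1 indiff ⇒ q·0+(1-q)·4 = q·1+(1-q)·2 ⇒ q(-1) = (1-q)(-2) ⇒ q = 2/3
P2 indiff ⇒ p·7+(1-p)·0 = p·5+(1-p)·6 ⇒ p(2) = (1-p)(6) ⇒ p = 3/4

(p,q) = (3/4, 2/3)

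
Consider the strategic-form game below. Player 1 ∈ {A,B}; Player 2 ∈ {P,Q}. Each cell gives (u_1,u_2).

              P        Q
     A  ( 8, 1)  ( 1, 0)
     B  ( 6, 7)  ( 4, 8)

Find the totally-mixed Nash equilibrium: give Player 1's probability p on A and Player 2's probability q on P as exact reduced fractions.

P1 mixes 1/2 on A; P2 mixes 3/5 on P

P1 indiff ⇒ q·8+(1-q)·1 = q·6+(1-q)·4 ⇒ q(2) = (1-q)(3) ⇒ q = 3/5
P2 indiff ⇒ p·1+(1-p)·7 = p·0+(1-p)·8 ⇒ p(1) = (1-p)(1) ⇒ p = 1/2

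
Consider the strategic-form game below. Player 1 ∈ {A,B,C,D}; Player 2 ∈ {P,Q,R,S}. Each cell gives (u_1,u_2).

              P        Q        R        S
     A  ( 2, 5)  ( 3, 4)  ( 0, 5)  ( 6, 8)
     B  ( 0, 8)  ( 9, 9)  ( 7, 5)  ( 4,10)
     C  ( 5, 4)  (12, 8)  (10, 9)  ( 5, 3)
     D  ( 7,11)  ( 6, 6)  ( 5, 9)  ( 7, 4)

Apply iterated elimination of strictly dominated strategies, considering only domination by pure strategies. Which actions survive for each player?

Remaining: P1:{C,D} P2:{P,R}

P1 drop A (D beats it: P:7>2 Q:6>3 R:5>0 S:7>6)
P1 drop B (C beats it: P:5>0 Q:12>9 R:10>7 S:5>4)
P2 drop Q (R beats it: C:9>8 D:9>6)
P2 drop S (P beats it: C:4>3 D:11>4)
P1→{C,D} P2→{P,R}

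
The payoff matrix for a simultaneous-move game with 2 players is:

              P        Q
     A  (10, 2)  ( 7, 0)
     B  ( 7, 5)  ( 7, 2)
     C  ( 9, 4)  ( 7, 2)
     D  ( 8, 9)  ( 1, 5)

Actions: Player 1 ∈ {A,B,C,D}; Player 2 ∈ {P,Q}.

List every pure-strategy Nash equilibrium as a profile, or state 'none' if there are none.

(A,P): NE
(A,Q): not NE [P2→P gives 2>0]
(B,P): not NE [P1→A gives 10>7]
(B,Q): not NE [P2→P gives 5>2]
(C,P): not NE [P1→A gives 10>9]
(C,Q): not NE [P2→P gives 4>2]
(D,P): not NE [P1→A gives 10>8]
(D,Q): not NE [P1→C gives 7>1; P2→P gives 9>5]

PSNE = {(A,P)}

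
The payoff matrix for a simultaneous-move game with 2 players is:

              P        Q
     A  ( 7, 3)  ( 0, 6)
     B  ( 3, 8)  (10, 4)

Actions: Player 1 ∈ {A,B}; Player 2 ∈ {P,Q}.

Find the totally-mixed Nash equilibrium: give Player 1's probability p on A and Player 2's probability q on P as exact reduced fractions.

(p,q) = (4/7, 5/7)

P1 indiff ⇒ q·7+(1-q)·0 = q·3+(1-q)·10 ⇒ q(4) = (1-q)(10) ⇒ q = 5/7
P2 indiff ⇒ p·3+(1-p)·8 = p·6+(1-p)·4 ⇒ p(-3) = (1-p)(-4) ⇒ p = 4/7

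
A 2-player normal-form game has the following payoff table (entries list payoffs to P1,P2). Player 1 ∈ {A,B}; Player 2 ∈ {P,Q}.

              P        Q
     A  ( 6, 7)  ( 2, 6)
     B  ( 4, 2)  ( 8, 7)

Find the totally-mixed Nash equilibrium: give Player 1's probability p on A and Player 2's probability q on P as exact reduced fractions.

P1 indiff ⇒ q·6+(1-q)·2 = q·4+(1-q)·8 ⇒ q(2) = (1-q)(6) ⇒ q = 3/4
P2 indiff ⇒ p·7+(1-p)·2 = p·6+(1-p)·7 ⇒ p(1) = (1-p)(5) ⇒ p = 5/6

(p,q) = (5/6, 3/4)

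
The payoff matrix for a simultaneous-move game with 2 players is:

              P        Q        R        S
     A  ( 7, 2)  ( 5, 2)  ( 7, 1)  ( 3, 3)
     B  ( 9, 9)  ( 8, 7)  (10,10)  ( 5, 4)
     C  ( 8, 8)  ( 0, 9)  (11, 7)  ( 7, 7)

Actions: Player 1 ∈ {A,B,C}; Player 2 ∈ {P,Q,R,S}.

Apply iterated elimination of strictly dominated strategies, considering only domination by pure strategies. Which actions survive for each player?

Remaining: P1:{B,C} P2:{P,Q,R}

P1 drop A (B beats it: P:9>7 Q:8>5 R:10>7 S:5>3)
P2 drop S (P beats it: B:9>4 C:8>7)
P1→{B,C} P2→{P,Q,R}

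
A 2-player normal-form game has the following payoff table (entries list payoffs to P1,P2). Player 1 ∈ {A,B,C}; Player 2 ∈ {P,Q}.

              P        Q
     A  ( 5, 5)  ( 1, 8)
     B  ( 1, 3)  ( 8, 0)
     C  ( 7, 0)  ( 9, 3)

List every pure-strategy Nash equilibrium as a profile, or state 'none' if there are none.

Nash profiles: (C,Q)

(A,P): not NE [P1→C gives 7>5; P2→Q gives 8>5]
(A,Q): not NE [P1→C gives 9>1]
(B,P): not NE [P1→C gives 7>1]
(B,Q): not NE [P1→C gives 9>8; P2→P gives 3>0]
(C,P): not NE [P2→Q gives 3>0]
(C,Q): NE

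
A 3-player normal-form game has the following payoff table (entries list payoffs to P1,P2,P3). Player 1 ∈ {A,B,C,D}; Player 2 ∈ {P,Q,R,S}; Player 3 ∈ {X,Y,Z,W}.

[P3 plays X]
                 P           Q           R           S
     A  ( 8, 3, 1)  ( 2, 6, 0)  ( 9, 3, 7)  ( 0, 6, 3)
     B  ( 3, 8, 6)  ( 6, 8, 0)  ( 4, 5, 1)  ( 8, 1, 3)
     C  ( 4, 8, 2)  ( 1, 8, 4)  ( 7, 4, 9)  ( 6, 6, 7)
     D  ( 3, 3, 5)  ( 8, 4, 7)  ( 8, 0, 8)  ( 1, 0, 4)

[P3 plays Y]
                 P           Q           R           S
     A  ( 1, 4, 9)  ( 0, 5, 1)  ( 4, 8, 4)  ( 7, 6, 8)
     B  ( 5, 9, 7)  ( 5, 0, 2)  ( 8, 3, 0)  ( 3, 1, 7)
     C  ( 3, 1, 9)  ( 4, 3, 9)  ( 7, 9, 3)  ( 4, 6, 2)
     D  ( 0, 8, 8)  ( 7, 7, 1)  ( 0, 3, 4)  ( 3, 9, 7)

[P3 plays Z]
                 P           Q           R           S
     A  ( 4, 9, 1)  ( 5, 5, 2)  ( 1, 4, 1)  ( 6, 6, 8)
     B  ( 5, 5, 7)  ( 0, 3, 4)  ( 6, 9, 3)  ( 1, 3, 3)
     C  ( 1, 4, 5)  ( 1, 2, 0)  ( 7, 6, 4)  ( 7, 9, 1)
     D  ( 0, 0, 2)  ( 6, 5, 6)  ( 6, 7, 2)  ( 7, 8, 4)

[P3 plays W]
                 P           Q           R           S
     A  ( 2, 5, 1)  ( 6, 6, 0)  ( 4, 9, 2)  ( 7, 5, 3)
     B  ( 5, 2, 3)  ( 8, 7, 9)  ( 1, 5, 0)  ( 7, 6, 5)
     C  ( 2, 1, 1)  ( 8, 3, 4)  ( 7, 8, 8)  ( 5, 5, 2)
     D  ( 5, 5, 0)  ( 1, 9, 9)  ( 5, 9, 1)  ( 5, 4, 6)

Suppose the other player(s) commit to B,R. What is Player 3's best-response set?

u_3(X vs B,R) = 1
u_3(Y vs B,R) = 0
u_3(Z vs B,R) = 3
u_3(W vs B,R) = 0
max payoff 3 at {Z}

P3 best: {Z}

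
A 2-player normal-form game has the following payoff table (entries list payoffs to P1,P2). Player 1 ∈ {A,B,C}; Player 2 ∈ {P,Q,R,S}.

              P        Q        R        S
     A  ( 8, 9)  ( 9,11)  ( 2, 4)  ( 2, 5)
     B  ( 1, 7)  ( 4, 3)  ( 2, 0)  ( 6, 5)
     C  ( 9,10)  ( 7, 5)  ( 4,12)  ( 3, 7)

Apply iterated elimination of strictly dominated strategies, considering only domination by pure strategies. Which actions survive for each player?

Survivors P1:{A,C} P2:{P,Q,R}

P2 drop S (P beats it: A:9>5 B:7>5 C:10>7)
P1 drop B (C beats it: P:9>1 Q:7>4 R:4>2)
P1→{A,C} P2→{P,Q,R}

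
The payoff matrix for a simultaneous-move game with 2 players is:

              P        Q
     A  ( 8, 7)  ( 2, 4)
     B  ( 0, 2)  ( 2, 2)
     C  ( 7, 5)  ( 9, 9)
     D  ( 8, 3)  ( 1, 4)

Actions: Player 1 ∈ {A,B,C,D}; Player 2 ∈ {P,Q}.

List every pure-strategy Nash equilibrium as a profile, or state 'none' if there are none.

(A,P): NE
(A,Q): not NE [P1→C gives 9>2; P2→P gives 7>4]
(B,P): not NE [P1→D gives 8>0]
(B,Q): not NE [P1→C gives 9>2]
(C,P): not NE [P1→D gives 8>7; P2→Q gives 9>5]
(C,Q): NE
(D,P): not NE [P2→Q gives 4>3]
(D,Q): not NE [P1→C gives 9>1]

Nash profiles: (A,P), (C,Q)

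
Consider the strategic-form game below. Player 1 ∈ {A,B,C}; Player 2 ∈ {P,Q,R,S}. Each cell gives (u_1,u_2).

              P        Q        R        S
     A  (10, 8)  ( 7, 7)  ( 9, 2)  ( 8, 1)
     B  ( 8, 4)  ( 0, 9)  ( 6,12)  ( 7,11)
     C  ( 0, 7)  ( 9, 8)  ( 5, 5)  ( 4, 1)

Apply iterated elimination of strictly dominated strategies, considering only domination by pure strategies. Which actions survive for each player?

Remaining: P1:{A,C} P2:{P,Q}

P1 drop B (A beats it: P:10>8 Q:7>0 R:9>6 S:8>7)
P2 drop R (P beats it: A:8>2 C:7>5)
P2 drop S (P beats it: A:8>1 C:7>1)
P1→{A,C} P2→{P,Q}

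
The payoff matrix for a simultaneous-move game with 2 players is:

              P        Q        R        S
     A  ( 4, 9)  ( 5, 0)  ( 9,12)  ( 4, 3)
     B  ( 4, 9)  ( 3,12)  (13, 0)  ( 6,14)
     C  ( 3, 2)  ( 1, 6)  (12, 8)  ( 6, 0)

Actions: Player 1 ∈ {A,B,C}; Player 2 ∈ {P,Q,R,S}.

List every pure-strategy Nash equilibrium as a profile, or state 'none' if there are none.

(A,P): not NE [P2→R gives 12>9]
(A,Q): not NE [P2→R gives 12>0]
(A,R): not NE [P1→B gives 13>9]
(A,S): not NE [P1→C gives 6>4; P2→R gives 12>3]
(B,P): not NE [P2→S gives 14>9]
(B,Q): not NE [P1→A gives 5>3; P2→S gives 14>12]
(B,R): not NE [P2→S gives 14>0]
(B,S): NE
(C,P): not NE [P1→B gives 4>3; P2→R gives 8>2]
(C,Q): not NE [P1→A gives 5>1; P2→R gives 8>6]
(C,R): not NE [P1→B gives 13>12]
(C,S): not NE [P2→R gives 8>0]

PSNE = {(B,S)}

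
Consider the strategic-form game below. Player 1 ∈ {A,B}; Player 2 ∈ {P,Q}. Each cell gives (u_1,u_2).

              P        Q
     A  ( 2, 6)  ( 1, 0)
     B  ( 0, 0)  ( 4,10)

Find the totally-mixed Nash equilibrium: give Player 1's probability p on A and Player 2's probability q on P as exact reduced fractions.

P1 indiff ⇒ q·2+(1-q)·1 = q·0+(1-q)·4 ⇒ q(2) = (1-q)(3) ⇒ q = 3/5
P2 indiff ⇒ p·6+(1-p)·0 = p·0+(1-p)·10 ⇒ p(6) = (1-p)(10) ⇒ p = 5/8

p=5/8, q=3/5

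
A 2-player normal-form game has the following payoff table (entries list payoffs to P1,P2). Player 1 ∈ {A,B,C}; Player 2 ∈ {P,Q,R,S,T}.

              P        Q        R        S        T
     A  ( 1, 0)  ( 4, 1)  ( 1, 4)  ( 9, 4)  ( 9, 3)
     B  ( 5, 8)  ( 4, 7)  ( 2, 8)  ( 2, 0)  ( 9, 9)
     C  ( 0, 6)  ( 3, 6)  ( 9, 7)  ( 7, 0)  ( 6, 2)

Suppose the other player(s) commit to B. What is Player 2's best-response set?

argmax u_2 = {T}

u_2(P vs B) = 8
u_2(Q vs B) = 7
u_2(R vs B) = 8
u_2(S vs B) = 0
u_2(T vs B) = 9
max payoff 9 at {T}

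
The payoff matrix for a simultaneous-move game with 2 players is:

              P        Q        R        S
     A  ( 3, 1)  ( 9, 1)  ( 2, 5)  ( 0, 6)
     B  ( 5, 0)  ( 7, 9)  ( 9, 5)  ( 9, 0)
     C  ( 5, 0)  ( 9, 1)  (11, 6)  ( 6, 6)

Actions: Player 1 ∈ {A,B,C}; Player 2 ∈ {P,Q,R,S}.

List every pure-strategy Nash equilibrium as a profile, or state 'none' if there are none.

Nash profiles: (C,R)

(A,P): not NE [P1→C gives 5>3; P2→S gives 6>1]
(A,Q): not NE [P2→S gives 6>1]
(A,R): not NE [P1→C gives 11>2; P2→S gives 6>5]
(A,S): not NE [P1→B gives 9>0]
(B,P): not NE [P2→Q gives 9>0]
(B,Q): not NE [P1→C gives 9>7]
(B,R): not NE [P1→C gives 11>9; P2→Q gives 9>5]
(B,S): not NE [P2→Q gives 9>0]
(C,P): not NE [P2→S gives 6>0]
(C,Q): not NE [P2→S gives 6>1]
(C,R): NE
(C,S): not NE [P1→B gives 9>6]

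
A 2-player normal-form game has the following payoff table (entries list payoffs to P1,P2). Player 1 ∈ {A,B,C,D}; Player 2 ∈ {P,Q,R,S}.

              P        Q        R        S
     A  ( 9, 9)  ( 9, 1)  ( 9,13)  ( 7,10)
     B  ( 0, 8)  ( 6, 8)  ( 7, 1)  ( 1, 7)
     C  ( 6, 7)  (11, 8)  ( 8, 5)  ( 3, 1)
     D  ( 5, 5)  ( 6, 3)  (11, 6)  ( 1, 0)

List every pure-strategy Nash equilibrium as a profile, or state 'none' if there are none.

(A,P): not NE [P2→R gives 13>9]
(A,Q): not NE [P1→C gives 11>9; P2→R gives 13>1]
(A,R): not NE [P1→D gives 11>9]
(A,S): not NE [P2→R gives 13>10]
(B,P): not NE [P1→A gives 9>0]
(B,Q): not NE [P1→C gives 11>6]
(B,R): not NE [P1→D gives 11>7; P2→Q gives 8>1]
(B,S): not NE [P1→A gives 7>1; P2→Q gives 8>7]
(C,P): not NE [P1→A gives 9>6; P2→Q gives 8>7]
(C,Q): NE
(C,R): not NE [P1→D gives 11>8; P2→Q gives 8>5]
(C,S): not NE [P1→A gives 7>3; P2→Q gives 8>1]
(D,P): not NE [P1→A gives 9>5; P2→R gives 6>5]
(D,Q): not NE [P1→C gives 11>6; P2→R gives 6>3]
(D,R): NE
(D,S): not NE [P1→A gives 7>1; P2→R gives 6>0]

Nash profiles: (C,Q), (D,R)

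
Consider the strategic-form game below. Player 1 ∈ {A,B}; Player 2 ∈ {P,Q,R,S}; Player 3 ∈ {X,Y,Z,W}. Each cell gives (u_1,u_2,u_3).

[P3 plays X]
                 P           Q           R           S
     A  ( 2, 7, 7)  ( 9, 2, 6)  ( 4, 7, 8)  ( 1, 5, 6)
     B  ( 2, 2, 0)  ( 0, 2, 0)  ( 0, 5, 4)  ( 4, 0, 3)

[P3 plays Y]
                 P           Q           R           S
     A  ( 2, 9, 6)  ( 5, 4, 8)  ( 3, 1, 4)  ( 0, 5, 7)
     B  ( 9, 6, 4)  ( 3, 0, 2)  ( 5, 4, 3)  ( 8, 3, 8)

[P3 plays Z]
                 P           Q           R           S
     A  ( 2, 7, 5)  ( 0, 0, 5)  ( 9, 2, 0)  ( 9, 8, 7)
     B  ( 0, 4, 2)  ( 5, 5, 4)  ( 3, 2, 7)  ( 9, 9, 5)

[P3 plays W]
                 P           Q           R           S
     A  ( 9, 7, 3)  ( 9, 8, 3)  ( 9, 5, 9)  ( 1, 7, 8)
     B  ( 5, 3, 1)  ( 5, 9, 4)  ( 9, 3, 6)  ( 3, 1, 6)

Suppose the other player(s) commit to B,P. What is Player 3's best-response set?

u_3(X vs B,P) = 0
u_3(Y vs B,P) = 4
u_3(Z vs B,P) = 2
u_3(W vs B,P) = 1
max payoff 4 at {Y}

BR_3 = {Y}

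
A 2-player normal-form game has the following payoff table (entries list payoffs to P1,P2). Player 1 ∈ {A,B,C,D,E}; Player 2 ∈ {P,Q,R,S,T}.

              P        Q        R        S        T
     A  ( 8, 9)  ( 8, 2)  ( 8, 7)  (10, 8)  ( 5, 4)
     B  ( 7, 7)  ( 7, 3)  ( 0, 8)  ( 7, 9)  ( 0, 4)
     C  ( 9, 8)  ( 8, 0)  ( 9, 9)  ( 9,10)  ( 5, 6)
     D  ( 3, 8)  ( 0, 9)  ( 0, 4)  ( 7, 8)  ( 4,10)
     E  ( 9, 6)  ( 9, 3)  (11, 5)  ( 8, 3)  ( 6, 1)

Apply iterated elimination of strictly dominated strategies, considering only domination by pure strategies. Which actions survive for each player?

IESDS → P1:{A,C,E} P2:{P,R,S}

P1 drop B (A beats it: P:8>7 Q:8>7 R:8>0 S:10>7 T:5>0)
P1 drop D (A beats it: P:8>3 Q:8>0 R:8>0 S:10>7 T:5>4)
P2 drop Q (P beats it: A:9>2 C:8>0 E:6>3)
P2 drop T (P beats it: A:9>4 C:8>6 E:6>1)
P1→{A,C,E} P2→{P,R,S}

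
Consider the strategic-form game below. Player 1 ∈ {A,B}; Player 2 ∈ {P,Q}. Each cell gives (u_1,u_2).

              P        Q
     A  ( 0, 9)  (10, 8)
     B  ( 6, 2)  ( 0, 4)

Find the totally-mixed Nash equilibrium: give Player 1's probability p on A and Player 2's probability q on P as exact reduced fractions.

P1 indiff ⇒ q·0+(1-q)·10 = q·6+(1-q)·0 ⇒ q(-6) = (1-q)(-10) ⇒ q = 5/8
P2 indiff ⇒ p·9+(1-p)·2 = p·8+(1-p)·4 ⇒ p(1) = (1-p)(2) ⇒ p = 2/3

P1 mixes 2/3 on A; P2 mixes 5/8 on P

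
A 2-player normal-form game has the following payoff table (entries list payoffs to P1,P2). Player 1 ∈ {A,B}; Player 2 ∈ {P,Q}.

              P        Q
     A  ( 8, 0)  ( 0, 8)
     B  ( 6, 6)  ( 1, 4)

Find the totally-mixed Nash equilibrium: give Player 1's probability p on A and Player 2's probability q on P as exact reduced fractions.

p=1/5, q=1/3

P1 indiff ⇒ q·8+(1-q)·0 = q·6+(1-q)·1 ⇒ q(2) = (1-q)(1) ⇒ q = 1/3
P2 indiff ⇒ p·0+(1-p)·6 = p·8+(1-p)·4 ⇒ p(-8) = (1-p)(-2) ⇒ p = 1/5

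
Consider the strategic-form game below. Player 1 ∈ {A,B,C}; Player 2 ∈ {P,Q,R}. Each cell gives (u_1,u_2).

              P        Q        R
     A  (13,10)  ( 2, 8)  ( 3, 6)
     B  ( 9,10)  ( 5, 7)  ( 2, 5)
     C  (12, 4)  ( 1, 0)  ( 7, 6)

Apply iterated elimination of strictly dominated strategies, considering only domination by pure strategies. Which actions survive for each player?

P2 drop Q (P beats it: A:10>8 B:10>7 C:4>0)
P1 drop B (A beats it: P:13>9 R:3>2)
P1→{A,C} P2→{P,R}

Survivors P1:{A,C} P2:{P,R}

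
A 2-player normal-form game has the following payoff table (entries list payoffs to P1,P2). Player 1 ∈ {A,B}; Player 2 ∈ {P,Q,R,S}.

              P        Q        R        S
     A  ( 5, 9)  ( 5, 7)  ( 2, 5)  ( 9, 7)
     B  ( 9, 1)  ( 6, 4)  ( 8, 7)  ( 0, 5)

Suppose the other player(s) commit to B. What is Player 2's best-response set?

BR_2 = {R}

u_2(P vs B) = 1
u_2(Q vs B) = 4
u_2(R vs B) = 7
u_2(S vs B) = 5
max payoff 7 at {R}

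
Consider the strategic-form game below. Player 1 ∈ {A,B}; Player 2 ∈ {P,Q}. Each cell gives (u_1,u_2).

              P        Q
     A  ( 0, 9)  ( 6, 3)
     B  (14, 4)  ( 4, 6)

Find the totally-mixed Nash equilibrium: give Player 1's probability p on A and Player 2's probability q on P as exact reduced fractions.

P1 indiff ⇒ q·0+(1-q)·6 = q·14+(1-q)·4 ⇒ q(-14) = (1-q)(-2) ⇒ q = 1/8
P2 indiff ⇒ p·9+(1-p)·4 = p·3+(1-p)·6 ⇒ p(6) = (1-p)(2) ⇒ p = 1/4

(p,q) = (1/4, 1/8)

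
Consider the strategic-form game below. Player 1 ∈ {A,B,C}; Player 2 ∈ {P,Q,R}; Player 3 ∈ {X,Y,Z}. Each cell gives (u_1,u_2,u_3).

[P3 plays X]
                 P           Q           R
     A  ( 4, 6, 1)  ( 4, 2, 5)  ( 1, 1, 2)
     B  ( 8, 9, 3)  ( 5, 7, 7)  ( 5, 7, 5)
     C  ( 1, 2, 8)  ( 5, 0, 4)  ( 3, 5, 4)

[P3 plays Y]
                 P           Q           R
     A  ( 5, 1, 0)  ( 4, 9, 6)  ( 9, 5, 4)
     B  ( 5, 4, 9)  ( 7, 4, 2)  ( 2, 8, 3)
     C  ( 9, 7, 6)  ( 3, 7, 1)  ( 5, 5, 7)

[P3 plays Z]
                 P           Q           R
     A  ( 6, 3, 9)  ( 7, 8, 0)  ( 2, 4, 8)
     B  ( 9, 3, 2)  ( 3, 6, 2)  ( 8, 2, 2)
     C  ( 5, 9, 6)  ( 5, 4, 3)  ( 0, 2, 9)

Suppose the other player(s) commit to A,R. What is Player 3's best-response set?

u_3(X vs A,R) = 2
u_3(Y vs A,R) = 4
u_3(Z vs A,R) = 8
max payoff 8 at {Z}

argmax u_3 = {Z}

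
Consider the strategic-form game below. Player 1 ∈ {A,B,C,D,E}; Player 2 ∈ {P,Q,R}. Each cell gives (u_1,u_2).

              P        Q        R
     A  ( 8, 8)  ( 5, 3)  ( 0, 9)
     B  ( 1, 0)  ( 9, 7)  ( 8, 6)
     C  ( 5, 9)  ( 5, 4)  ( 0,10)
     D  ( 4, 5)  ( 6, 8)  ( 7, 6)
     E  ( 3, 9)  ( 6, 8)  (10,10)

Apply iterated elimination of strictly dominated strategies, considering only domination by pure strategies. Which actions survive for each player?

Survivors P1:{B,E} P2:{Q,R}

P2 drop P (R beats it: A:9>8 B:6>0 C:10>9 D:6>5 E:10>9)
P1 drop A (B beats it: Q:9>5 R:8>0)
P1 drop C (B beats it: Q:9>5 R:8>0)
P1 drop D (B beats it: Q:9>6 R:8>7)
P1→{B,E} P2→{Q,R}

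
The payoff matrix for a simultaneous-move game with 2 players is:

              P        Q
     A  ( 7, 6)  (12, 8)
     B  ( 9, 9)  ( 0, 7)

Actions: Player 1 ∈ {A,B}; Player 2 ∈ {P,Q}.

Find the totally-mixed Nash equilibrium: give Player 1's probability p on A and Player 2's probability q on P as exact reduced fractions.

P1 indiff ⇒ q·7+(1-q)·12 = q·9+(1-q)·0 ⇒ q(-2) = (1-q)(-12) ⇒ q = 6/7
P2 indiff ⇒ p·6+(1-p)·9 = p·8+(1-p)·7 ⇒ p(-2) = (1-p)(-2) ⇒ p = 1/2

p=1/2, q=6/7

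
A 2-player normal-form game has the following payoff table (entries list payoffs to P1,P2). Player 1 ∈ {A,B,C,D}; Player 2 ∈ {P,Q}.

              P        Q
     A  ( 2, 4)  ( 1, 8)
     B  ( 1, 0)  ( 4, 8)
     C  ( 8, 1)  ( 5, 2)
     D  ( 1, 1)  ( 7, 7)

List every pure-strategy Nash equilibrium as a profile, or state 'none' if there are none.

(A,P): not NE [P1→C gives 8>2; P2→Q gives 8>4]
(A,Q): not NE [P1→D gives 7>1]
(B,P): not NE [P1→C gives 8>1; P2→Q gives 8>0]
(B,Q): not NE [P1→D gives 7>4]
(C,P): not NE [P2→Q gives 2>1]
(C,Q): not NE [P1→D gives 7>5]
(D,P): not NE [P1→C gives 8>1; P2→Q gives 7>1]
(D,Q): NE

PSNE = {(D,Q)}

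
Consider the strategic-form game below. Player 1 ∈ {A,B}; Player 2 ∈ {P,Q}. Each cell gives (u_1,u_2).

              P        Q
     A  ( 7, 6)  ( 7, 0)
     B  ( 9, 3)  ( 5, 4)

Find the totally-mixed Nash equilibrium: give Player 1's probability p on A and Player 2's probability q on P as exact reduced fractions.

P1 mixes 1/7 on A; P2 mixes 1/2 on P

P1 indiff ⇒ q·7+(1-q)·7 = q·9+(1-q)·5 ⇒ q(-2) = (1-q)(-2) ⇒ q = 1/2
P2 indiff ⇒ p·6+(1-p)·3 = p·0+(1-p)·4 ⇒ p(6) = (1-p)(1) ⇒ p = 1/7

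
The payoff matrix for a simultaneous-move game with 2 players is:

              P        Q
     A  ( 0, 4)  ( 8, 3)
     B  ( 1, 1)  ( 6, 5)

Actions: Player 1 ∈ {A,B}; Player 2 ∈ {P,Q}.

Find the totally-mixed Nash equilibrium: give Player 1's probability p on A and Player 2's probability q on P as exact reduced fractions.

P1 indiff ⇒ q·0+(1-q)·8 = q·1+(1-q)·6 ⇒ q(-1) = (1-q)(-2) ⇒ q = 2/3
P2 indiff ⇒ p·4+(1-p)·1 = p·3+(1-p)·5 ⇒ p(1) = (1-p)(4) ⇒ p = 4/5

p=4/5, q=2/3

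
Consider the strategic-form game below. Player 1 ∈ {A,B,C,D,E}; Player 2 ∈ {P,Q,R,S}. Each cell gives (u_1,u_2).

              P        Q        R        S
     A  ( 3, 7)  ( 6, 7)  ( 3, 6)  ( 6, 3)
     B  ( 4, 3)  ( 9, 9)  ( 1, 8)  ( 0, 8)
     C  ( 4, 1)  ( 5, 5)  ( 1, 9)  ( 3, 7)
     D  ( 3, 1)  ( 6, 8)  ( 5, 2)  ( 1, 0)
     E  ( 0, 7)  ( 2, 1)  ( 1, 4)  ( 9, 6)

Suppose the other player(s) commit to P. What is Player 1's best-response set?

u_1(A vs P) = 3
u_1(B vs P) = 4
u_1(C vs P) = 4
u_1(D vs P) = 3
u_1(E vs P) = 0
max payoff 4 at {B,C}

argmax u_1 = {B,C}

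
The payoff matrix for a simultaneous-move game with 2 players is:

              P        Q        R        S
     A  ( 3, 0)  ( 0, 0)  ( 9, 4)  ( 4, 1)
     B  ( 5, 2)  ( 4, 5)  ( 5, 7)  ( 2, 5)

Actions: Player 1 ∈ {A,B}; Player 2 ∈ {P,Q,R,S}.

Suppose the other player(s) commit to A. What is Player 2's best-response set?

u_2(P vs A) = 0
u_2(Q vs A) = 0
u_2(R vs A) = 4
u_2(S vs A) = 1
max payoff 4 at {R}

P2 best: {R}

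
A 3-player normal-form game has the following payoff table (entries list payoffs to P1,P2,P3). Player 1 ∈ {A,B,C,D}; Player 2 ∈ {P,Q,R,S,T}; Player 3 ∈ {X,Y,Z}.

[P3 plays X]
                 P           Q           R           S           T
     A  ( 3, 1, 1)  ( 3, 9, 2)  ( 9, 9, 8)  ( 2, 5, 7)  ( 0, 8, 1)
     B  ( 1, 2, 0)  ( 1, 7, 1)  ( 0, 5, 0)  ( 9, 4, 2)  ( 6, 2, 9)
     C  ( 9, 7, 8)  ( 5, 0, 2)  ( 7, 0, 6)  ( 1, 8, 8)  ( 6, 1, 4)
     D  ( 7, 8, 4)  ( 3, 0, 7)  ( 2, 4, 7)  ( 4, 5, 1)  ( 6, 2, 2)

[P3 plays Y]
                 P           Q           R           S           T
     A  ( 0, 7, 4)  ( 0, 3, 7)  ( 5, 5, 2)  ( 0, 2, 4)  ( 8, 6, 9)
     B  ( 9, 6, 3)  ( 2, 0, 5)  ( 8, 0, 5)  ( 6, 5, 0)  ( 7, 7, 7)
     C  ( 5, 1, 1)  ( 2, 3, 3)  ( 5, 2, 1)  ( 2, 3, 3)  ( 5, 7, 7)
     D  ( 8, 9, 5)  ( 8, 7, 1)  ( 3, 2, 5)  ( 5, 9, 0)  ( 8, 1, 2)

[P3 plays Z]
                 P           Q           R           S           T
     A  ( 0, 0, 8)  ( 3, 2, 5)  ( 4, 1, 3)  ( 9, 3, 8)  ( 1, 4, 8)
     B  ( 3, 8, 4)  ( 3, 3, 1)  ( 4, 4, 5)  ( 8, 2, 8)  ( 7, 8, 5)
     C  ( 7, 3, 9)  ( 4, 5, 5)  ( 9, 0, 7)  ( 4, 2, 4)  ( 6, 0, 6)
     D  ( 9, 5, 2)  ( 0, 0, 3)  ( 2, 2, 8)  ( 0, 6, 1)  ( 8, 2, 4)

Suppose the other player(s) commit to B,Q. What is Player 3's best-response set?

P3 best: {Y}

u_3(X vs B,Q) = 1
u_3(Y vs B,Q) = 5
u_3(Z vs B,Q) = 1
max payoff 5 at {Y}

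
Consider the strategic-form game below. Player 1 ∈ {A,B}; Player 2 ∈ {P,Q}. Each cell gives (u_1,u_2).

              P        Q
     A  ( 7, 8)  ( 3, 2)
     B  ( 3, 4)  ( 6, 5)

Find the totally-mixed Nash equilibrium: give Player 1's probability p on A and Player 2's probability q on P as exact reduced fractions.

P1 indiff ⇒ q·7+(1-q)·3 = q·3+(1-q)·6 ⇒ q(4) = (1-q)(3) ⇒ q = 3/7
P2 indiff ⇒ p·8+(1-p)·4 = p·2+(1-p)·5 ⇒ p(6) = (1-p)(1) ⇒ p = 1/7

P1 mixes 1/7 on A; P2 mixes 3/7 on P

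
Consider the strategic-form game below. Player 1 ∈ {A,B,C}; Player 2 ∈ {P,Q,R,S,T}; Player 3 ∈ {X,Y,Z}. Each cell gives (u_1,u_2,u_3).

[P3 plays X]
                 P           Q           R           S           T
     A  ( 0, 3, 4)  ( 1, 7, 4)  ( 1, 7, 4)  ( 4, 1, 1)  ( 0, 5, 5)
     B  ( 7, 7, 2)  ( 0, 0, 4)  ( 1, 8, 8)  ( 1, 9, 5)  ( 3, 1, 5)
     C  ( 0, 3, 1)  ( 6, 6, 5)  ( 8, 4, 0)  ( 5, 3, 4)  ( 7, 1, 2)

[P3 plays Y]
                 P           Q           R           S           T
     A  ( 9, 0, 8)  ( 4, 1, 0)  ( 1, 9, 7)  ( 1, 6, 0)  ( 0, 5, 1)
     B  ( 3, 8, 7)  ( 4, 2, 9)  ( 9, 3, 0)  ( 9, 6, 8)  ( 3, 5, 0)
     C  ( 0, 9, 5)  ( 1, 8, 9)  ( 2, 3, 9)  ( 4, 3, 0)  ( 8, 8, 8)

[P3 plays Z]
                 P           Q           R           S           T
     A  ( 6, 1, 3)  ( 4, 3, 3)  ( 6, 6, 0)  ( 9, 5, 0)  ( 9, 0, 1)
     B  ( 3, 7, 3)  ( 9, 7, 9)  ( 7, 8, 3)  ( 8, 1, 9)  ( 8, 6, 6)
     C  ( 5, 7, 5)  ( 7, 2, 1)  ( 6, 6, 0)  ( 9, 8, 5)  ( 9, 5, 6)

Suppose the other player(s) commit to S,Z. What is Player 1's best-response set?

BR_1 = {A,C}

u_1(A vs S,Z) = 9
u_1(B vs S,Z) = 8
u_1(C vs S,Z) = 9
max payoff 9 at {A,C}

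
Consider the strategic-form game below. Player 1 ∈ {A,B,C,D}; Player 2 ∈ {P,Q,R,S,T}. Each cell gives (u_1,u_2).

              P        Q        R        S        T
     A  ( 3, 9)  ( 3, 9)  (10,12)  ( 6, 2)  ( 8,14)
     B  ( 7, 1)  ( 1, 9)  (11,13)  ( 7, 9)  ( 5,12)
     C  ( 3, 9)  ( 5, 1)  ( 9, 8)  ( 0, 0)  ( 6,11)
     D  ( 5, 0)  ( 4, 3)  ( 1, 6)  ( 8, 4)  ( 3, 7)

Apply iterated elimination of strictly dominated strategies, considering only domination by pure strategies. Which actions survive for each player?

P2 drop P (T beats it: A:14>9 B:12>1 C:11>9 D:7>0)
P2 drop Q (R beats it: A:12>9 B:13>9 C:8>1 D:6>3)
P1 drop C (A beats it: R:10>9 S:6>0 T:8>6)
P2 drop S (R beats it: A:12>2 B:13>9 D:6>4)
P1 drop D (A beats it: R:10>1 T:8>3)
P1→{A,B} P2→{R,T}

IESDS → P1:{A,B} P2:{R,T}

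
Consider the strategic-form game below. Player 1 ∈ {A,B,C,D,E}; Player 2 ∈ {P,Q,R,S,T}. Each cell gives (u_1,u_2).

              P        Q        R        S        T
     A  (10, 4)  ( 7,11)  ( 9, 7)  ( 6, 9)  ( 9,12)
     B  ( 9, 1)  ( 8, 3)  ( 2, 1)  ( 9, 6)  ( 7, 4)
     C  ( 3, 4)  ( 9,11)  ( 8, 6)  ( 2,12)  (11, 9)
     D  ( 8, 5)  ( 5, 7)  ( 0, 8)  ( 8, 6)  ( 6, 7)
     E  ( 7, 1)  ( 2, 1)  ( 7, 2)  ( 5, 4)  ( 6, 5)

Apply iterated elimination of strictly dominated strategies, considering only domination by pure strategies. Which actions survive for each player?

P1 drop D (B beats it: P:9>8 Q:8>5 R:2>0 S:9>8 T:7>6)
P1 drop E (A beats it: P:10>7 Q:7>2 R:9>7 S:6>5 T:9>6)
P2 drop P (Q beats it: A:11>4 B:3>1 C:11>4)
P2 drop R (Q beats it: A:11>7 B:3>1 C:11>6)
P1→{A,B,C} P2→{Q,S,T}

Survivors P1:{A,B,C} P2:{Q,S,T}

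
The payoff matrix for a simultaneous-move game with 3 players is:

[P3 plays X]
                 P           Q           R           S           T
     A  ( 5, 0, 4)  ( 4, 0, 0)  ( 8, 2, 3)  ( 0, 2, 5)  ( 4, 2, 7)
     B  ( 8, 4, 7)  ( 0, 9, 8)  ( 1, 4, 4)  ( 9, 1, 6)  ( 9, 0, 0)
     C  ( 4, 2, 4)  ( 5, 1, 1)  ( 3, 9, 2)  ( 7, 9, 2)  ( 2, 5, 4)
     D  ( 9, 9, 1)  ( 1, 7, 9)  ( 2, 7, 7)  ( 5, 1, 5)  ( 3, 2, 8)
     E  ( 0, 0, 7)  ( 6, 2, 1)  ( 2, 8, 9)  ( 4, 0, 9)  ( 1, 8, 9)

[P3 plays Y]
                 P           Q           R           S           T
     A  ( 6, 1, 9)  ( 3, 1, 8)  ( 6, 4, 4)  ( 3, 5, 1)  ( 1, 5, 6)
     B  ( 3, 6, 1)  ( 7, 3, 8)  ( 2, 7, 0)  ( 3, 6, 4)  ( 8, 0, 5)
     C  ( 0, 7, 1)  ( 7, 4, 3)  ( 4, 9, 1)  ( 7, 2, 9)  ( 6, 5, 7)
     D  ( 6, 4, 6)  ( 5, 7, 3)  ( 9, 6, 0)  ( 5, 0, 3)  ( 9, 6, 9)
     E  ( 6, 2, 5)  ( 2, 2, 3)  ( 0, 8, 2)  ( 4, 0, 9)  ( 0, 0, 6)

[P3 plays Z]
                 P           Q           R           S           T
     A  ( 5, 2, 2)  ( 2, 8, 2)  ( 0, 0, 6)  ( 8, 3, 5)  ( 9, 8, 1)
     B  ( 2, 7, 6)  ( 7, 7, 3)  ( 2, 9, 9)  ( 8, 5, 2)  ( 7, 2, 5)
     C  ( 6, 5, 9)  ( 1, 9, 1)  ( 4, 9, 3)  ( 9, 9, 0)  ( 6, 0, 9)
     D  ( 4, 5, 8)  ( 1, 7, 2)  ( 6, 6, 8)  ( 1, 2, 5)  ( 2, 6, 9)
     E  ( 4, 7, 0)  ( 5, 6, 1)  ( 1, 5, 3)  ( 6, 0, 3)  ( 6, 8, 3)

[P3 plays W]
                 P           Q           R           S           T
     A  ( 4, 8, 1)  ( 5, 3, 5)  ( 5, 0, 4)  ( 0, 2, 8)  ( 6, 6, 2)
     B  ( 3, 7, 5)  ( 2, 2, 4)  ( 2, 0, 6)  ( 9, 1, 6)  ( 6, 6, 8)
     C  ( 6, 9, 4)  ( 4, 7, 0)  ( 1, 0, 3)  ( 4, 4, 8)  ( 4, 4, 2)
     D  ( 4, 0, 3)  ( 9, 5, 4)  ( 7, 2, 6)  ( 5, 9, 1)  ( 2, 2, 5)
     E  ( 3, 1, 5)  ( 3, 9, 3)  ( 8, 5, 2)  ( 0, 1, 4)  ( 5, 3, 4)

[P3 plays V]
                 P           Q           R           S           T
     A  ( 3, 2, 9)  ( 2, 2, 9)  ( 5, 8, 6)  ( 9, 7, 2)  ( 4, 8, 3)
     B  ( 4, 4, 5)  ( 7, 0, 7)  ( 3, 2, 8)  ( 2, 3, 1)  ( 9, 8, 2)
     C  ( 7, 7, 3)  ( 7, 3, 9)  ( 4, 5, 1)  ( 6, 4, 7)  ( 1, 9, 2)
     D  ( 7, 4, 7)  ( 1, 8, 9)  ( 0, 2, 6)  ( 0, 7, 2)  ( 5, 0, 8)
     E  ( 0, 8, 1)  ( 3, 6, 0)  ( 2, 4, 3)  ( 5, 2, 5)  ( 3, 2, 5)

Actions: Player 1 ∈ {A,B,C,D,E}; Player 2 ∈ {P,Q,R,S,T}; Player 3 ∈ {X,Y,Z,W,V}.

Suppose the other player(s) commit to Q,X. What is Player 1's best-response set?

argmax u_1 = {E}

u_1(A vs Q,X) = 4
u_1(B vs Q,X) = 0
u_1(C vs Q,X) = 5
u_1(D vs Q,X) = 1
u_1(E vs Q,X) = 6
max payoff 6 at {E}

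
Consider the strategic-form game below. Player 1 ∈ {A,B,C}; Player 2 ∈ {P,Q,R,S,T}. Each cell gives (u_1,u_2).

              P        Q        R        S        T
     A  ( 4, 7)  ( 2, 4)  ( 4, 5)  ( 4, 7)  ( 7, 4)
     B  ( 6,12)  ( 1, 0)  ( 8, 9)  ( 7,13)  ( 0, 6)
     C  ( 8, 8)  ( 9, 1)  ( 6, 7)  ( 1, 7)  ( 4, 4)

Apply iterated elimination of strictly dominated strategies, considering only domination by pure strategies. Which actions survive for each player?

Survivors P1:{B,C} P2:{P,S}

P2 drop Q (P beats it: A:7>4 B:12>0 C:8>1)
P2 drop R (P beats it: A:7>5 B:12>9 C:8>7)
P2 drop T (P beats it: A:7>4 B:12>6 C:8>4)
P1 drop A (B beats it: P:6>4 S:7>4)
P1→{B,C} P2→{P,S}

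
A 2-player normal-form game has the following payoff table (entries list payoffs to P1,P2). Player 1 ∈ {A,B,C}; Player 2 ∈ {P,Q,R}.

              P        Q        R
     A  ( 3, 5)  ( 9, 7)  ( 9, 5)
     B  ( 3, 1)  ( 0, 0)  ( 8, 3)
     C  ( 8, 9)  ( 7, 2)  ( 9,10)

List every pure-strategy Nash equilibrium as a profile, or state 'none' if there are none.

(A,P): not NE [P1→C gives 8>3; P2→Q gives 7>5]
(A,Q): NE
(A,R): not NE [P2→Q gives 7>5]
(B,P): not NE [P1→C gives 8>3; P2→R gives 3>1]
(B,Q): not NE [P1→A gives 9>0; P2→R gives 3>0]
(B,R): not NE [P1→C gives 9>8]
(C,P): not NE [P2→R gives 10>9]
(C,Q): not NE [P1→A gives 9>7; P2→R gives 10>2]
(C,R): NE

NE set: (A,Q), (C,R)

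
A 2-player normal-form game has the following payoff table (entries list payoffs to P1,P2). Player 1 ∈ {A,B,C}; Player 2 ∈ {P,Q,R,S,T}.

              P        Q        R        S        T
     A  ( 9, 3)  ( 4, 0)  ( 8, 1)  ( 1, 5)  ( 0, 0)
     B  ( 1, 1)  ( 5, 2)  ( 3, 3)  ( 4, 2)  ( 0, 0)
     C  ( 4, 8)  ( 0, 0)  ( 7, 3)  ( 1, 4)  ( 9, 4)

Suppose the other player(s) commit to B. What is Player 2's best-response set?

BR_2 = {R}

u_2(P vs B) = 1
u_2(Q vs B) = 2
u_2(R vs B) = 3
u_2(S vs B) = 2
u_2(T vs B) = 0
max payoff 3 at {R}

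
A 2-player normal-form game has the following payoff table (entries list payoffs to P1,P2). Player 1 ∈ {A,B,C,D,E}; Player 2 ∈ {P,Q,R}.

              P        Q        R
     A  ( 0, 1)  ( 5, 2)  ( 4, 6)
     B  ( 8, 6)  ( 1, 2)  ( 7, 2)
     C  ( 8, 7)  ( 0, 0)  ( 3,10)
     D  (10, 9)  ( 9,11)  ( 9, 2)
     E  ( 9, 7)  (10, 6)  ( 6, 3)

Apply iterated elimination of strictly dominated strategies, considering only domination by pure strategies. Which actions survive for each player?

P1 drop A (D beats it: P:10>0 Q:9>5 R:9>4)
P1 drop B (D beats it: P:10>8 Q:9>1 R:9>7)
P1 drop C (D beats it: P:10>8 Q:9>0 R:9>3)
P2 drop R (P beats it: D:9>2 E:7>3)
P1→{D,E} P2→{P,Q}

Survivors P1:{D,E} P2:{P,Q}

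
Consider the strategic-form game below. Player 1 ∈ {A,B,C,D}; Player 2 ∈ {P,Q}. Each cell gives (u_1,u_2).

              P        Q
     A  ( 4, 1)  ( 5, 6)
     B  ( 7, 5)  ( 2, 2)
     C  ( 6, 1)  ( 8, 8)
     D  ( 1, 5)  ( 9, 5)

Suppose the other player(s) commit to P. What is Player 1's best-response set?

u_1(A vs P) = 4
u_1(B vs P) = 7
u_1(C vs P) = 6
u_1(D vs P) = 1
max payoff 7 at {B}

BR_1 = {B}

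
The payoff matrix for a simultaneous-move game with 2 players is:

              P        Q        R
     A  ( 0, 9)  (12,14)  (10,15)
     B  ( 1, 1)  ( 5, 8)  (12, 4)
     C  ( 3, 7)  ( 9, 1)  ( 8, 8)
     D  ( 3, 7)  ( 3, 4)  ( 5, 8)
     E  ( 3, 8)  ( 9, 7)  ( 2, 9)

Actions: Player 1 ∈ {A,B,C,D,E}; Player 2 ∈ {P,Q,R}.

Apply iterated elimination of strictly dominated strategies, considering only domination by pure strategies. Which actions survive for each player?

P2 drop P (R beats it: A:15>9 B:4>1 C:8>7 D:8>7 E:9>8)
P1 drop C (A beats it: Q:12>9 R:10>8)
P1 drop D (A beats it: Q:12>3 R:10>5)
P1 drop E (A beats it: Q:12>9 R:10>2)
P1→{A,B} P2→{Q,R}

Survivors P1:{A,B} P2:{Q,R}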